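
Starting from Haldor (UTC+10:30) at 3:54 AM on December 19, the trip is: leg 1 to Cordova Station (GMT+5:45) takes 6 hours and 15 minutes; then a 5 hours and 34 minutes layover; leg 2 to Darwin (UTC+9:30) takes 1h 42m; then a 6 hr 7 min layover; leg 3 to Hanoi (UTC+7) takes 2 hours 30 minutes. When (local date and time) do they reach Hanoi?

10:32 PM on December 19

Convert departure to UTC: 3:54 AM − 10:30 = 5:24 PM UTC on Dec 18.
Add 6 hours and 15 minutes leg 1 → 11:39 PM UTC.
Add 5 hours 34 minutes layover in Cordova Station → 5:13 AM UTC (Dec 19).
Add 1 hour 42 minutes leg 2 → 6:55 AM UTC.
Add 6 hours 7 minutes layover in Darwin → 1:02 PM UTC.
Add 2 hours 30 minutes leg 3 → 3:32 PM UTC.
Hanoi is UTC+7:00, so local arrival = 3:32 PM + 7:00 = 10:32 PM on Dec 19.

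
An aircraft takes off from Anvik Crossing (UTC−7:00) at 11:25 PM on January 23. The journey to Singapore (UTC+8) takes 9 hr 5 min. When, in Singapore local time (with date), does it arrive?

Convert departure to UTC: 11:25 PM + 7:00 = 6:25 AM UTC on Jan 24.
Add 9 hours and 5 minutes travel time → 3:30 PM UTC.
Singapore is UTC+8:00, so local arrival = 3:30 PM + 8:00 = 11:30 PM on Jan 24.

11:30 PM on January 24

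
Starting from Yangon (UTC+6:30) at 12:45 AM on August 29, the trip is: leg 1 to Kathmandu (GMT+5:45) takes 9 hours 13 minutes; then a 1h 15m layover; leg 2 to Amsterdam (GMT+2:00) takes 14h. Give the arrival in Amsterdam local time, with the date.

Convert departure to UTC: 12:45 AM − 6:30 = 6:15 PM UTC on Aug 28.
Add 9 hours 13 minutes leg 1 → 3:28 AM UTC (Aug 29).
Add 1 hour 15 minutes layover in Kathmandu → 4:43 AM UTC.
Add 14 hours leg 2 → 6:43 PM UTC.
Amsterdam is UTC+2:00, so local arrival = 6:43 PM + 2:00 = 8:43 PM on Aug 29.

8:43 PM on August 29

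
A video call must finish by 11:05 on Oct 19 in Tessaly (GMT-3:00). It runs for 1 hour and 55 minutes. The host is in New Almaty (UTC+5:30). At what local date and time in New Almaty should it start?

17:40 on October 19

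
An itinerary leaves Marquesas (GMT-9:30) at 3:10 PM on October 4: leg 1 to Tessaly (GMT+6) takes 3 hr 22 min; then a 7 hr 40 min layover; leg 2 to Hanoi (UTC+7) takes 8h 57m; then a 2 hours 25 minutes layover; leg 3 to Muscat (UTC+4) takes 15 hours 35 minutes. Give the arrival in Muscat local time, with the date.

6:39 PM on Oct 6

Convert departure to UTC: 3:10 PM + 9:30 = 12:40 AM UTC on Oct 5.
Add 3 hours 22 minutes leg 1 → 4:02 AM UTC.
Add 7 hours and 40 minutes layover in Tessaly → 11:42 AM UTC.
Add 8 hours and 57 minutes leg 2 → 8:39 PM UTC.
Add 2 hours and 25 minutes layover in Hanoi → 11:04 PM UTC.
Add 15 hours and 35 minutes leg 3 → 2:39 PM UTC (Oct 6).
Muscat is UTC+4:00, so local arrival = 2:39 PM + 4:00 = 6:39 PM on Oct 6.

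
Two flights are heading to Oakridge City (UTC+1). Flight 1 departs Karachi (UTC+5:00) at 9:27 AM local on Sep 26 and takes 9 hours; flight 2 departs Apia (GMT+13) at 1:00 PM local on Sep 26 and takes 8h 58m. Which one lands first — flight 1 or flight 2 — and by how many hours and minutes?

Flight 1 in UTC: 9:27 AM − 5:00 = 4:27 AM on Sep 26.
+9 hours → arrive 1:27 PM UTC on Sep 26.
Flight 2 in UTC: 1:00 PM − 13:00 = 12:00 AM on Sep 26.
+8 hours and 58 minutes → arrive 8:58 AM UTC on Sep 26.
Flight 2 lands earlier by 4 hours 29 minutes.

the second, by 4 hours 29 minutes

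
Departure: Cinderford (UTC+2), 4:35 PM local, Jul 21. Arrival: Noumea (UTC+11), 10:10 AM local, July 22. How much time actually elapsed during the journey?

Departure in UTC: 4:35 PM − 2:00 = 2:35 PM on Jul 21.
Arrival in UTC: 10:10 AM − 11:00 = 11:10 PM on Jul 21.
Elapsed = 11:10 PM − 2:35 PM = 8 hours 35 minutes.

8 hours 35 minutes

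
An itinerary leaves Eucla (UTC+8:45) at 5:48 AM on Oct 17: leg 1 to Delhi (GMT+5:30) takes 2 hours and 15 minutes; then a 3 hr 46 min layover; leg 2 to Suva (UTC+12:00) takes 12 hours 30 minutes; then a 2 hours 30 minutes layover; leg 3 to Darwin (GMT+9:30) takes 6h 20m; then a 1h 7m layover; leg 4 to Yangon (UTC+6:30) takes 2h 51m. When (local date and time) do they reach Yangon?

10:52 AM on October 18

Convert departure to UTC: 5:48 AM − 8:45 = 9:03 PM UTC on Oct 16.
Add 2 hours and 15 minutes leg 1 → 11:18 PM UTC.
Add 3 hours 46 minutes layover in Delhi → 3:04 AM UTC (Oct 17).
Add 12 hours and 30 minutes leg 2 → 3:34 PM UTC.
Add 2 hours and 30 minutes layover in Suva → 6:04 PM UTC.
Add 6 hours and 20 minutes leg 3 → 12:24 AM UTC (Oct 18).
Add 1 hour and 7 minutes layover in Darwin → 1:31 AM UTC.
Add 2 hours and 51 minutes leg 4 → 4:22 AM UTC.
Yangon is UTC+6:30, so local arrival = 4:22 AM + 6:30 = 10:52 AM on Oct 18.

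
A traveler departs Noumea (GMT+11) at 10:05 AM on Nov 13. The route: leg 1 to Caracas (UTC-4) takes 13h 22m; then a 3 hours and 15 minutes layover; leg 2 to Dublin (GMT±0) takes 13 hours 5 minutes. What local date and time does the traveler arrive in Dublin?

Convert departure to UTC: 10:05 AM − 11:00 = 11:05 PM UTC on Nov 12.
Add 13 hours 22 minutes leg 1 → 12:27 PM UTC (Nov 13).
Add 3 hours 15 minutes layover in Caracas → 3:42 PM UTC.
Add 13 hours and 5 minutes leg 2 → 4:47 AM UTC (Nov 14).
Dublin is UTC+0, so local arrival is the same: 4:47 AM on Nov 14.

4:47 AM on November 14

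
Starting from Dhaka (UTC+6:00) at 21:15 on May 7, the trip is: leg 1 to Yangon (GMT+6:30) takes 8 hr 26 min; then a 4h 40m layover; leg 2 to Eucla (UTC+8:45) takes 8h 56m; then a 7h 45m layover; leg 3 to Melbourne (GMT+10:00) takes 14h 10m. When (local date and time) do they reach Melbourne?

Convert departure to UTC: 21:15 − 6:00 = 15:15 UTC on May 7.
Add 8 hours 26 minutes leg 1 → 23:41 UTC.
Add 4 hours and 40 minutes layover in Yangon → 04:21 UTC (May 8).
Add 8 hours 56 minutes leg 2 → 13:17 UTC.
Add 7 hours 45 minutes layover in Eucla → 21:02 UTC.
Add 14 hours 10 minutes leg 3 → 11:12 UTC (May 9).
Melbourne is UTC+10:00, so local arrival = 11:12 + 10:00 = 21:12 on May 9.

21:12 on May 9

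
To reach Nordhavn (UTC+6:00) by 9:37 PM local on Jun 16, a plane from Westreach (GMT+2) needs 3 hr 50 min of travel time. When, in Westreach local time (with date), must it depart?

1:47 PM on Jun 16

Target arrival in UTC: 9:37 PM − 6:00 = 3:37 PM on Jun 16.
Subtract 3 hours and 50 minutes → departure 11:47 AM UTC on Jun 16.
Westreach is UTC+2:00: 11:47 AM + 2:00 = 1:47 PM on Jun 16.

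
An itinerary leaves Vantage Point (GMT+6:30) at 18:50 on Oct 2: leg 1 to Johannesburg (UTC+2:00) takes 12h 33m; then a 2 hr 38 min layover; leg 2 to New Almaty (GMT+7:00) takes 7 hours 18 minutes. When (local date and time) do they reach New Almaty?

Convert departure to UTC: 18:50 − 6:30 = 12:20 UTC on Oct 2.
Add 12 hours 33 minutes leg 1 → 00:53 UTC (Oct 3).
Add 2 hours 38 minutes layover in Johannesburg → 03:31 UTC.
Add 7 hours 18 minutes leg 2 → 10:49 UTC.
New Almaty is UTC+7:00, so local arrival = 10:49 + 7:00 = 17:49 on Oct 3.

17:49 on Oct 3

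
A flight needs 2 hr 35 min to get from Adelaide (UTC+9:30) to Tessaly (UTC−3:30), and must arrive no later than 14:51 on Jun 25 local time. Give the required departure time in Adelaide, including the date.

Target arrival in UTC: 14:51 + 3:30 = 18:21 on Jun 25.
Subtract 2 hours 35 minutes → departure 15:46 UTC on Jun 25.
Adelaide is UTC+9:30: 15:46 + 9:30 = 01:16 on Jun 26.

01:16 on Jun 26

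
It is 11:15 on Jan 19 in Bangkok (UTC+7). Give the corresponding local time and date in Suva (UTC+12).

In UTC: 11:15 − 7:00 = 04:15 on Jan 19.
Suva is UTC+12:00: 04:15 + 12:00 = 16:15 on Jan 19.

16:15 on January 19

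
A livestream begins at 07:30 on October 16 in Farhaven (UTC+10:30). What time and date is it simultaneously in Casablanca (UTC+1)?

Casablanca is 9:30 behind Farhaven.
Shift by the zone difference: 07:30 − 9:30 = 22:00 on Oct 15 in Casablanca.

22:00 on Oct 15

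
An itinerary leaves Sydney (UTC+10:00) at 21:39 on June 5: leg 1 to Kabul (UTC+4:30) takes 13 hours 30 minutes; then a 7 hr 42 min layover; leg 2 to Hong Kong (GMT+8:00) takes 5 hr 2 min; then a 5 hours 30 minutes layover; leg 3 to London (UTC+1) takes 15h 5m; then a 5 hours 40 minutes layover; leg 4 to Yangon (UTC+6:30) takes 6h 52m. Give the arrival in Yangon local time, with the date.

Convert departure to UTC: 21:39 − 10:00 = 11:39 UTC on Jun 5.
Add 13 hours 30 minutes leg 1 → 01:09 UTC (Jun 6).
Add 7 hours and 42 minutes layover in Kabul → 08:51 UTC.
Add 5 hours and 2 minutes leg 2 → 13:53 UTC.
Add 5 hours 30 minutes layover in Hong Kong → 19:23 UTC.
Add 15 hours and 5 minutes leg 3 → 10:28 UTC (Jun 7).
Add 5 hours and 40 minutes layover in London → 16:08 UTC.
Add 6 hours 52 minutes leg 4 → 23:00 UTC.
Yangon is UTC+6:30, so local arrival = 23:00 + 6:30 = 05:30 on Jun 8.

05:30 on June 8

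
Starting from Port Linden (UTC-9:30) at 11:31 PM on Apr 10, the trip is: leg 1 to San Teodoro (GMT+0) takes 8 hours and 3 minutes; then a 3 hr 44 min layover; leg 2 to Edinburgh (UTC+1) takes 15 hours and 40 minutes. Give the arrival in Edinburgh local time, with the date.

Convert departure to UTC: 11:31 PM + 9:30 = 9:01 AM UTC on Apr 11.
Add 8 hours 3 minutes leg 1 → 5:04 PM UTC.
Add 3 hours and 44 minutes layover in San Teodoro → 8:48 PM UTC.
Add 15 hours 40 minutes leg 2 → 12:28 PM UTC (Apr 12).
Edinburgh is UTC+1:00, so local arrival = 12:28 PM + 1:00 = 1:28 PM on Apr 12.

1:28 PM on Apr 12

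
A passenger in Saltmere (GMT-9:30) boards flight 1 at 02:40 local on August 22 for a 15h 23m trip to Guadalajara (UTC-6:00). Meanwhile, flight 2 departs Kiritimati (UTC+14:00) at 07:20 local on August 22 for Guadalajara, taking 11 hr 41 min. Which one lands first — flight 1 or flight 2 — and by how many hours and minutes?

Flight 1 in UTC: 02:40 + 9:30 = 12:10 on Aug 22.
+15 hours and 23 minutes → arrive 03:33 UTC on Aug 23.
Flight 2 in UTC: 07:20 − 14:00 = 17:20 on Aug 21.
+11 hours 41 minutes → arrive 05:01 UTC on Aug 22.
Flight 2 lands earlier by 22 hours 32 minutes.

the second, by 22 hours 32 minutes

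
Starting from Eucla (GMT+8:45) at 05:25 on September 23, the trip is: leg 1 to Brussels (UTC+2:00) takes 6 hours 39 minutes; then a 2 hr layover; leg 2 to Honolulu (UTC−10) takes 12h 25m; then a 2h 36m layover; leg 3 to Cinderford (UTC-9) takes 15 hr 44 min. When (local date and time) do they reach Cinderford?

03:04 on Sep 24

Convert departure to UTC: 05:25 − 8:45 = 20:40 UTC on Sep 22.
Add 6 hours 39 minutes leg 1 → 03:19 UTC (Sep 23).
Add 2 hours layover in Brussels → 05:19 UTC.
Add 12 hours 25 minutes leg 2 → 17:44 UTC.
Add 2 hours and 36 minutes layover in Honolulu → 20:20 UTC.
Add 15 hours and 44 minutes leg 3 → 12:04 UTC (Sep 24).
Cinderford is UTC−9:00, so local arrival = 12:04 − 9:00 = 03:04 on Sep 24.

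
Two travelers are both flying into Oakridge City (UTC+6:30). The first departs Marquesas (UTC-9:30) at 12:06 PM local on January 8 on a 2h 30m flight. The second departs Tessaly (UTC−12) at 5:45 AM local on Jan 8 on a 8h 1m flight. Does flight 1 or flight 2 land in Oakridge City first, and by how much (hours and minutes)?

the first, by 1 hour 40 minutes

Flight 1 in UTC: 12:06 PM + 9:30 = 9:36 PM on Jan 8.
+2 hours 30 minutes → arrive 12:06 AM UTC on Jan 9.
Flight 2 in UTC: 5:45 AM + 12:00 = 5:45 PM on Jan 8.
+8 hours and 1 minute → arrive 1:46 AM UTC on Jan 9.
Flight 1 lands earlier by 1 hour 40 minutes.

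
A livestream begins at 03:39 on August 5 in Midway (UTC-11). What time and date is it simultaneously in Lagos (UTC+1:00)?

In UTC: 03:39 + 11:00 = 14:39 on Aug 5.
Lagos is UTC+1:00: 14:39 + 1:00 = 15:39 on Aug 5.

15:39 on August 5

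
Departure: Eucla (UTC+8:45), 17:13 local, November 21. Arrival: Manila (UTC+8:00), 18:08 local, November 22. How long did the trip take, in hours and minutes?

Departure in UTC: 17:13 − 8:45 = 08:28 on Nov 21.
Arrival in UTC: 18:08 − 8:00 = 10:08 on Nov 22.
Elapsed = 10:08 − 08:28 (+1 day) = 25 hours 40 minutes.

25 hours 40 minutes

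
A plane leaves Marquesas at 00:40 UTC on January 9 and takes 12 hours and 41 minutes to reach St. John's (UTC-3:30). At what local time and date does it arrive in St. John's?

09:51 on Jan 9

Departure is given in UTC: 00:40 on Jan 9.
Add 12 hours 41 minutes → 13:21 UTC.
St. John's is UTC−3:30: 13:21 − 3:30 = 09:51 on Jan 9.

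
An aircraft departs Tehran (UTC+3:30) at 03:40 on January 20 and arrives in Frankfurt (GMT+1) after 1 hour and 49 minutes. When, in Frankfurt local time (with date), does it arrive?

02:59 on Jan 20

Convert departure to UTC: 03:40 − 3:30 = 00:10 UTC on Jan 20.
Add 1 hour 49 minutes travel time → 01:59 UTC.
Frankfurt is UTC+1:00, so local arrival = 01:59 + 1:00 = 02:59 on Jan 20.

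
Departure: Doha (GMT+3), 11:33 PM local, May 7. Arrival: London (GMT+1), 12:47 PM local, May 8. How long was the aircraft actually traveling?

Departure in UTC: 11:33 PM − 3:00 = 8:33 PM on May 7.
Arrival in UTC: 12:47 PM − 1:00 = 11:47 AM on May 8.
Elapsed = 11:47 AM − 8:33 PM (+1 day) = 15 hours 14 minutes.

15 hours 14 minutes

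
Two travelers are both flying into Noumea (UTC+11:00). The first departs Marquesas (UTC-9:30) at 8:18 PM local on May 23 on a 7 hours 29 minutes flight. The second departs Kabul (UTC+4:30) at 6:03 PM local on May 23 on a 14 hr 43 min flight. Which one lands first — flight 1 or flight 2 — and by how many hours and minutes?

the second, by 9 hours 1 minute

Flight 1 in UTC: 8:18 PM + 9:30 = 5:48 AM on May 24.
+7 hours and 29 minutes → arrive 1:17 PM UTC on May 24.
Flight 2 in UTC: 6:03 PM − 4:30 = 1:33 PM on May 23.
+14 hours 43 minutes → arrive 4:16 AM UTC on May 24.
Flight 2 lands earlier by 9 hours 1 minute.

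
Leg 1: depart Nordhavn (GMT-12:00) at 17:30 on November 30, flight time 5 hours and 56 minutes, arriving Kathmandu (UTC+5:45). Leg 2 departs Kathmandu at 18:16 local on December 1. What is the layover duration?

1 hour 5 minutes

Convert departure to UTC: 17:30 + 12:00 = 05:30 UTC on Dec 1.
Add 5 hours and 56 minutes flight time → 11:26 UTC.
Kathmandu is UTC+5:45, so local arrival = 11:26 + 5:45 = 17:11 on Dec 1.
Layover = 18:16 − 17:11 = 1 hour 5 minutes.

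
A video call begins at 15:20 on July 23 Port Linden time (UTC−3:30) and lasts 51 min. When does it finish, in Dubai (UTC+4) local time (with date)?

Convert start to UTC: 15:20 + 3:30 = 18:50 UTC on Jul 23.
Add 51 minutes duration → 19:41 UTC.
Dubai is UTC+4:00, so local end time = 19:41 + 4:00 = 23:41 on Jul 23.

23:41 on July 23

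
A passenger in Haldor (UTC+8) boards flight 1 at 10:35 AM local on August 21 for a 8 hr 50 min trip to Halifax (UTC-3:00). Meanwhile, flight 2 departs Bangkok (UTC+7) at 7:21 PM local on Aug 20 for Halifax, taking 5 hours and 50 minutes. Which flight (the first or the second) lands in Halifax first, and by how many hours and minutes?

the second, by 17 hours 14 minutes

Flight 1 in UTC: 10:35 AM − 8:00 = 2:35 AM on Aug 21.
+8 hours and 50 minutes → arrive 11:25 AM UTC on Aug 21.
Flight 2 in UTC: 7:21 PM − 7:00 = 12:21 PM on Aug 20.
+5 hours and 50 minutes → arrive 6:11 PM UTC on Aug 20.
Flight 2 lands earlier by 17 hours 14 minutes.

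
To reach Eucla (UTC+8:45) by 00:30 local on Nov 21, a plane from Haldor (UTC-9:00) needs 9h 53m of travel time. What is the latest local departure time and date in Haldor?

20:52 on November 19

Target arrival in UTC: 00:30 − 8:45 = 15:45 on Nov 20.
Subtract 9 hours and 53 minutes → departure 05:52 UTC on Nov 20.
Haldor is UTC−9:00: 05:52 − 9:00 = 20:52 on Nov 19.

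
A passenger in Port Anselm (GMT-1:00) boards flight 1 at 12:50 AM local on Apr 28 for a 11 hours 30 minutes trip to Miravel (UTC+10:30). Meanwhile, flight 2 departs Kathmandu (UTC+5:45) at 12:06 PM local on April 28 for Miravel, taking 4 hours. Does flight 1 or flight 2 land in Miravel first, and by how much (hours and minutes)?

the second, by 2 hours 59 minutes

Flight 1 in UTC: 12:50 AM + 1:00 = 1:50 AM on Apr 28.
+11 hours and 30 minutes → arrive 1:20 PM UTC on Apr 28.
Flight 2 in UTC: 12:06 PM − 5:45 = 6:21 AM on Apr 28.
+4 hours → arrive 10:21 AM UTC on Apr 28.
Flight 2 lands earlier by 2 hours 59 minutes.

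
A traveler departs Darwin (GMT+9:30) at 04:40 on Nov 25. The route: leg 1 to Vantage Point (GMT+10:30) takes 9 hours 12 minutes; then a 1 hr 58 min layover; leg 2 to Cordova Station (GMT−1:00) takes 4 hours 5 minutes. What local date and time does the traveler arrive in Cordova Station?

Convert departure to UTC: 04:40 − 9:30 = 19:10 UTC on Nov 24.
Add 9 hours 12 minutes leg 1 → 04:22 UTC (Nov 25).
Add 1 hour 58 minutes layover in Vantage Point → 06:20 UTC.
Add 4 hours 5 minutes leg 2 → 10:25 UTC.
Cordova Station is UTC−1:00, so local arrival = 10:25 − 1:00 = 09:25 on Nov 25.

09:25 on Nov 25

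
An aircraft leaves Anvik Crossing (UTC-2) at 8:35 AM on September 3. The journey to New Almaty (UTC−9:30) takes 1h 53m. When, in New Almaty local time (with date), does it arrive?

2:58 AM on September 3

New Almaty is 7:30 behind Anvik Crossing.
After 1 hour 53 minutes it is 10:28 AM in Anvik Crossing.
Shift by the zone difference: 10:28 AM − 7:30 = 2:58 AM on Sep 3 in New Almaty.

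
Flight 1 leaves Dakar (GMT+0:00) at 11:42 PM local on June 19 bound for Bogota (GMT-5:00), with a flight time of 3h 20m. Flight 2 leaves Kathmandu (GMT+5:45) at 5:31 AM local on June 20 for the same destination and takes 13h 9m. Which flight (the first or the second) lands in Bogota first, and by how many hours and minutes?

the first, by 9 hours 53 minutes

Flight 1 departs at 11:42 PM UTC (Jun 19).
+3 hours 20 minutes → arrive 3:02 AM UTC on Jun 20.
Flight 2 in UTC: 5:31 AM − 5:45 = 11:46 PM on Jun 19.
+13 hours and 9 minutes → arrive 12:55 PM UTC on Jun 20.
Flight 1 lands earlier by 9 hours 53 minutes.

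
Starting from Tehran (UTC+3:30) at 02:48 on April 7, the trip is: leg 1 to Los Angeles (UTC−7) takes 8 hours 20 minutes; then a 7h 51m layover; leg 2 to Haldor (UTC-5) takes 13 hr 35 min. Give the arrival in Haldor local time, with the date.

Convert departure to UTC: 02:48 − 3:30 = 23:18 UTC on Apr 6.
Add 8 hours and 20 minutes leg 1 → 07:38 UTC (Apr 7).
Add 7 hours and 51 minutes layover in Los Angeles → 15:29 UTC.
Add 13 hours 35 minutes leg 2 → 05:04 UTC (Apr 8).
Haldor is UTC−5:00, so local arrival = 05:04 − 5:00 = 00:04 on Apr 8.

00:04 on April 8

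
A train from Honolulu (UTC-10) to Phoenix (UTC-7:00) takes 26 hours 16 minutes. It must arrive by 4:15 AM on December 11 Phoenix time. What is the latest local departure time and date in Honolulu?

10:59 PM on December 9

Target arrival in UTC: 4:15 AM + 7:00 = 11:15 AM on Dec 11.
Subtract 26 hours and 16 minutes → departure 8:59 AM UTC on Dec 10.
Honolulu is UTC−10:00: 8:59 AM − 10:00 = 10:59 PM on Dec 9.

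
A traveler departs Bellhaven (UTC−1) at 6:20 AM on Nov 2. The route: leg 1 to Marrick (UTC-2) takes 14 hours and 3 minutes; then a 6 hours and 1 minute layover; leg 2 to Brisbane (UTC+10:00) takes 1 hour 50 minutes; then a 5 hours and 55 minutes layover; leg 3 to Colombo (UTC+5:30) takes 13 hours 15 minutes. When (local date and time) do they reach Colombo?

Convert departure to UTC: 6:20 AM + 1:00 = 7:20 AM UTC on Nov 2.
Add 14 hours and 3 minutes leg 1 → 9:23 PM UTC.
Add 6 hours 1 minute layover in Marrick → 3:24 AM UTC (Nov 3).
Add 1 hour 50 minutes leg 2 → 5:14 AM UTC.
Add 5 hours and 55 minutes layover in Brisbane → 11:09 AM UTC.
Add 13 hours 15 minutes leg 3 → 12:24 AM UTC (Nov 4).
Colombo is UTC+5:30, so local arrival = 12:24 AM + 5:30 = 5:54 AM on Nov 4.

5:54 AM on November 4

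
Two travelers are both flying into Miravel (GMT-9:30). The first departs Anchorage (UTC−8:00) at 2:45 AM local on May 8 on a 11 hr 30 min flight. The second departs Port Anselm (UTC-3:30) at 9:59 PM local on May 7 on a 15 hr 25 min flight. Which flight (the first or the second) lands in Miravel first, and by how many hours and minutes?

the second, by 5 hours 21 minutes

Flight 1 in UTC: 2:45 AM + 8:00 = 10:45 AM on May 8.
+11 hours 30 minutes → arrive 10:15 PM UTC on May 8.
Flight 2 in UTC: 9:59 PM + 3:30 = 1:29 AM on May 8.
+15 hours 25 minutes → arrive 4:54 PM UTC on May 8.
Flight 2 lands earlier by 5 hours 21 minutes.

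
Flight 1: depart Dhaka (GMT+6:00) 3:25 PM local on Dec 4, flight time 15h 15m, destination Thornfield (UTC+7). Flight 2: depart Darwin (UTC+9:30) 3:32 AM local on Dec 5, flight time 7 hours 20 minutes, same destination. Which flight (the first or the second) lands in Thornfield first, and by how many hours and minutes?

the first, by 42 minutes

Flight 1 in UTC: 3:25 PM − 6:00 = 9:25 AM on Dec 4.
+15 hours and 15 minutes → arrive 12:40 AM UTC on Dec 5.
Flight 2 in UTC: 3:32 AM − 9:30 = 6:02 PM on Dec 4.
+7 hours 20 minutes → arrive 1:22 AM UTC on Dec 5.
Flight 1 lands earlier by 42 minutes.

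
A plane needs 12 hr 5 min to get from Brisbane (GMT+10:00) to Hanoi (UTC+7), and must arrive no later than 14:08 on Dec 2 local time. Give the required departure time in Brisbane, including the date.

Target arrival in UTC: 14:08 − 7:00 = 07:08 on Dec 2.
Subtract 12 hours 5 minutes → departure 19:03 UTC on Dec 1.
Brisbane is UTC+10:00: 19:03 + 10:00 = 05:03 on Dec 2.

05:03 on December 2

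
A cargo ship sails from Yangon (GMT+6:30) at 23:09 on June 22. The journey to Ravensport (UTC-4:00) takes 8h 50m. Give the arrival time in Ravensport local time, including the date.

Ravensport is 10:30 behind Yangon.
After 8 hours 50 minutes it is 07:59 (Jun 23) in Yangon.
Shift by the zone difference: 07:59 − 10:30 = 21:29 on Jun 22 in Ravensport.

21:29 on June 22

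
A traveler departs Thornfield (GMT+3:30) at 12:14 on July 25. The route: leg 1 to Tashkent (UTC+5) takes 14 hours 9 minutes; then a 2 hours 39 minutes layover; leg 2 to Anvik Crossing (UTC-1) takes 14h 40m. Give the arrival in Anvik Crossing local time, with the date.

Convert departure to UTC: 12:14 − 3:30 = 08:44 UTC on Jul 25.
Add 14 hours 9 minutes leg 1 → 22:53 UTC.
Add 2 hours and 39 minutes layover in Tashkent → 01:32 UTC (Jul 26).
Add 14 hours 40 minutes leg 2 → 16:12 UTC.
Anvik Crossing is UTC−1:00, so local arrival = 16:12 − 1:00 = 15:12 on Jul 26.

15:12 on July 26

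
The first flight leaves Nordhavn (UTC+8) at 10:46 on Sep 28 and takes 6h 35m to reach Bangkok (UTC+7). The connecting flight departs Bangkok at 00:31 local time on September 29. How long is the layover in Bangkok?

Convert departure to UTC: 10:46 − 8:00 = 02:46 UTC on Sep 28.
Add 6 hours 35 minutes flight time → 09:21 UTC.
Bangkok is UTC+7:00, so local arrival = 09:21 + 7:00 = 16:21 on Sep 28.
Layover = 00:31 − 16:21 (+1 day) = 8 hours 10 minutes.

8 hours 10 minutes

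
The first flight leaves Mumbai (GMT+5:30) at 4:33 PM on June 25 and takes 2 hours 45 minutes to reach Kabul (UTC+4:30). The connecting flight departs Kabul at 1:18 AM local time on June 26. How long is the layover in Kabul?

Convert departure to UTC: 4:33 PM − 5:30 = 11:03 AM UTC on Jun 25.
Add 2 hours and 45 minutes flight time → 1:48 PM UTC.
Kabul is UTC+4:30, so local arrival = 1:48 PM + 4:30 = 6:18 PM on Jun 25.
Layover = 1:18 AM − 6:18 PM (+1 day) = 7 hours.

7 hours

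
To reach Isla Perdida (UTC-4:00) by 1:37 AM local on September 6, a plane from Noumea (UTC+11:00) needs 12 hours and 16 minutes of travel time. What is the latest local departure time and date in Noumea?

Target arrival in UTC: 1:37 AM + 4:00 = 5:37 AM on Sep 6.
Subtract 12 hours 16 minutes → departure 5:21 PM UTC on Sep 5.
Noumea is UTC+11:00: 5:21 PM + 11:00 = 4:21 AM on Sep 6.

4:21 AM on September 6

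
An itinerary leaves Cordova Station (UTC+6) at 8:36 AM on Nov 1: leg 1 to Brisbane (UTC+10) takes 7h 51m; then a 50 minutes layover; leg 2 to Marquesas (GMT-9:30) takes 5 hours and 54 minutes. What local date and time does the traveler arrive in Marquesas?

Convert departure to UTC: 8:36 AM − 6:00 = 2:36 AM UTC on Nov 1.
Add 7 hours 51 minutes leg 1 → 10:27 AM UTC.
Add 50 minutes layover in Brisbane → 11:17 AM UTC.
Add 5 hours 54 minutes leg 2 → 5:11 PM UTC.
Marquesas is UTC−9:30, so local arrival = 5:11 PM − 9:30 = 7:41 AM on Nov 1.

7:41 AM on Nov 1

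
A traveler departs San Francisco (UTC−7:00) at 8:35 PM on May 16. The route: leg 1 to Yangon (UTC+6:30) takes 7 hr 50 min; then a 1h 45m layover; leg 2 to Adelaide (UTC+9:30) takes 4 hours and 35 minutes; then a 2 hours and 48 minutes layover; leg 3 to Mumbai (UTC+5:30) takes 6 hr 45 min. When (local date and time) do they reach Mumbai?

8:48 AM on May 18

Convert departure to UTC: 8:35 PM + 7:00 = 3:35 AM UTC on May 17.
Add 7 hours 50 minutes leg 1 → 11:25 AM UTC.
Add 1 hour and 45 minutes layover in Yangon → 1:10 PM UTC.
Add 4 hours 35 minutes leg 2 → 5:45 PM UTC.
Add 2 hours and 48 minutes layover in Adelaide → 8:33 PM UTC.
Add 6 hours 45 minutes leg 3 → 3:18 AM UTC (May 18).
Mumbai is UTC+5:30, so local arrival = 3:18 AM + 5:30 = 8:48 AM on May 18.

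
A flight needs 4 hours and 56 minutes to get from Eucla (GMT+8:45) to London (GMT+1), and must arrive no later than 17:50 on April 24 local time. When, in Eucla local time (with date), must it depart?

Target arrival in UTC: 17:50 − 1:00 = 16:50 on Apr 24.
Subtract 4 hours 56 minutes → departure 11:54 UTC on Apr 24.
Eucla is UTC+8:45: 11:54 + 8:45 = 20:39 on Apr 24.

20:39 on Apr 24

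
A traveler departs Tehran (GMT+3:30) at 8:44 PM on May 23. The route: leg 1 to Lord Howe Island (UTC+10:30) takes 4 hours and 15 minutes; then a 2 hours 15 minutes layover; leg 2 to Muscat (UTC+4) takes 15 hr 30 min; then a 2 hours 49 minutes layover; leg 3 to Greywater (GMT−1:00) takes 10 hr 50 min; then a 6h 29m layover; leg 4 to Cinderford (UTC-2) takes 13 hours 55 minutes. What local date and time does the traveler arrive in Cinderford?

Convert departure to UTC: 8:44 PM − 3:30 = 5:14 PM UTC on May 23.
Add 4 hours and 15 minutes leg 1 → 9:29 PM UTC.
Add 2 hours 15 minutes layover in Lord Howe Island → 11:44 PM UTC.
Add 15 hours and 30 minutes leg 2 → 3:14 PM UTC (May 24).
Add 2 hours and 49 minutes layover in Muscat → 6:03 PM UTC.
Add 10 hours and 50 minutes leg 3 → 4:53 AM UTC (May 25).
Add 6 hours and 29 minutes layover in Greywater → 11:22 AM UTC.
Add 13 hours and 55 minutes leg 4 → 1:17 AM UTC (May 26).
Cinderford is UTC−2:00, so local arrival = 1:17 AM − 2:00 = 11:17 PM on May 25.

11:17 PM on May 25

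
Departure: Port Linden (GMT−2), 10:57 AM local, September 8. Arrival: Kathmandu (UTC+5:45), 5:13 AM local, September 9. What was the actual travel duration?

10 hours 31 minutes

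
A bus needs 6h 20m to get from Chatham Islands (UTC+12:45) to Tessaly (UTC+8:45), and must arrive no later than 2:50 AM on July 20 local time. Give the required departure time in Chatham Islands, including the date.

12:30 AM on Jul 20

Target arrival in UTC: 2:50 AM − 8:45 = 6:05 PM on Jul 19.
Subtract 6 hours 20 minutes → departure 11:45 AM UTC on Jul 19.
Chatham Islands is UTC+12:45: 11:45 AM + 12:45 = 12:30 AM on Jul 20.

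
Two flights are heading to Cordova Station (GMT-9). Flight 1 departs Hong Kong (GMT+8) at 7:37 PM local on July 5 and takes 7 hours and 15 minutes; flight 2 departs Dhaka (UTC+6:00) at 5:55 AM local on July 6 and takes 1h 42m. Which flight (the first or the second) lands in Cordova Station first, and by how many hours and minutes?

the first, by 6 hours 45 minutes

Flight 1 in UTC: 7:37 PM − 8:00 = 11:37 AM on Jul 5.
+7 hours 15 minutes → arrive 6:52 PM UTC on Jul 5.
Flight 2 in UTC: 5:55 AM − 6:00 = 11:55 PM on Jul 5.
+1 hour 42 minutes → arrive 1:37 AM UTC on Jul 6.
Flight 1 lands earlier by 6 hours 45 minutes.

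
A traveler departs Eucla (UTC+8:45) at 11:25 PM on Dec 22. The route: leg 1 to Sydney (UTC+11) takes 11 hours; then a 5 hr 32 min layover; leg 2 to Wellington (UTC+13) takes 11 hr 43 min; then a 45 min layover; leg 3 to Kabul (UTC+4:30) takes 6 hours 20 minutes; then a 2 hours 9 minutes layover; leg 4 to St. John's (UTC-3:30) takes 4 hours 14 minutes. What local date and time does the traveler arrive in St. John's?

Convert departure to UTC: 11:25 PM − 8:45 = 2:40 PM UTC on Dec 22.
Add 11 hours leg 1 → 1:40 AM UTC (Dec 23).
Add 5 hours 32 minutes layover in Sydney → 7:12 AM UTC.
Add 11 hours 43 minutes leg 2 → 6:55 PM UTC.
Add 45 minutes layover in Wellington → 7:40 PM UTC.
Add 6 hours 20 minutes leg 3 → 2:00 AM UTC (Dec 24).
Add 2 hours and 9 minutes layover in Kabul → 4:09 AM UTC.
Add 4 hours and 14 minutes leg 4 → 8:23 AM UTC.
St. John's is UTC−3:30, so local arrival = 8:23 AM − 3:30 = 4:53 AM on Dec 24.

4:53 AM on December 24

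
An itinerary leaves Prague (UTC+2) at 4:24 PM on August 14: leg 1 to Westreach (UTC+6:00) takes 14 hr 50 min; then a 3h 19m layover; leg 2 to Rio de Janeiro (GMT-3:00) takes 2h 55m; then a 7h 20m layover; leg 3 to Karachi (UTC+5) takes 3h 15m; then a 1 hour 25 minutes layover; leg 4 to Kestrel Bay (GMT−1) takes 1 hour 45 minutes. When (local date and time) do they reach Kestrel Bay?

Convert departure to UTC: 4:24 PM − 2:00 = 2:24 PM UTC on Aug 14.
Add 14 hours and 50 minutes leg 1 → 5:14 AM UTC (Aug 15).
Add 3 hours 19 minutes layover in Westreach → 8:33 AM UTC.
Add 2 hours and 55 minutes leg 2 → 11:28 AM UTC.
Add 7 hours and 20 minutes layover in Rio de Janeiro → 6:48 PM UTC.
Add 3 hours 15 minutes leg 3 → 10:03 PM UTC.
Add 1 hour and 25 minutes layover in Karachi → 11:28 PM UTC.
Add 1 hour and 45 minutes leg 4 → 1:13 AM UTC (Aug 16).
Kestrel Bay is UTC−1:00, so local arrival = 1:13 AM − 1:00 = 12:13 AM on Aug 16.

12:13 AM on August 16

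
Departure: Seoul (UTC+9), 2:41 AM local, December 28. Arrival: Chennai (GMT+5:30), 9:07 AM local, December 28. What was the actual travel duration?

Departure in UTC: 2:41 AM − 9:00 = 5:41 PM on Dec 27.
Arrival in UTC: 9:07 AM − 5:30 = 3:37 AM on Dec 28.
Elapsed = 3:37 AM − 5:41 PM (+1 day) = 9 hours 56 minutes.

9 hours 56 minutes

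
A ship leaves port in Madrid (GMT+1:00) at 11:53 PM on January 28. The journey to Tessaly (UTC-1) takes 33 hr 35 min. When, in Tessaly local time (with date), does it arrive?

Tessaly is 2:00 behind Madrid.
After 33 hours and 35 minutes it is 9:28 AM (Jan 30) in Madrid.
Shift by the zone difference: 9:28 AM − 2:00 = 7:28 AM on Jan 30 in Tessaly.

7:28 AM on January 30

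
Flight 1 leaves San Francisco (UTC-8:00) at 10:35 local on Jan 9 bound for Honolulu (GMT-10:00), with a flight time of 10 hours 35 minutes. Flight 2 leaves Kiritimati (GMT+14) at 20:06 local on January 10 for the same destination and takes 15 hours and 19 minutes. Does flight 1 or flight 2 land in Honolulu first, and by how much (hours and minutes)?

the first, by 16 hours 15 minutes

Flight 1 in UTC: 10:35 + 8:00 = 18:35 on Jan 9.
+10 hours and 35 minutes → arrive 05:10 UTC on Jan 10.
Flight 2 in UTC: 20:06 − 14:00 = 06:06 on Jan 10.
+15 hours and 19 minutes → arrive 21:25 UTC on Jan 10.
Flight 1 lands earlier by 16 hours 15 minutes.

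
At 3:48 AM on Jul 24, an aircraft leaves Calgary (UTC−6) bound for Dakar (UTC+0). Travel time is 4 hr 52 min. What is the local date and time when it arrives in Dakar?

Dakar is 6:00 ahead of Calgary.
After 4 hours and 52 minutes it is 8:40 AM in Calgary.
Shift by the zone difference: 8:40 AM + 6:00 = 2:40 PM on Jul 24 in Dakar.

2:40 PM on July 24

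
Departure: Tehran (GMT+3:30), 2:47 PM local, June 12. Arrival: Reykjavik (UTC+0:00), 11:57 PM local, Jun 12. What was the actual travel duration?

Departure in UTC: 2:47 PM − 3:30 = 11:17 AM on Jun 12.
Arrival is already UTC: 11:57 PM on Jun 12.
Elapsed = 11:57 PM − 11:17 AM = 12 hours 40 minutes.

12 hours 40 minutes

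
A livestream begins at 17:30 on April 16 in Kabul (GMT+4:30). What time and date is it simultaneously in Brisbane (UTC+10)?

23:00 on April 16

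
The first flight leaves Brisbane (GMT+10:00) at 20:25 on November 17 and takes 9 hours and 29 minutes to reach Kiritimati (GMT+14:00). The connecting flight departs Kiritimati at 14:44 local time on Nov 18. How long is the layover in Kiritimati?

Convert departure to UTC: 20:25 − 10:00 = 10:25 UTC on Nov 17.
Add 9 hours 29 minutes flight time → 19:54 UTC.
Kiritimati is UTC+14:00, so local arrival = 19:54 + 14:00 = 09:54 on Nov 18.
Layover = 14:44 − 09:54 = 4 hours 50 minutes.

4 hours 50 minutes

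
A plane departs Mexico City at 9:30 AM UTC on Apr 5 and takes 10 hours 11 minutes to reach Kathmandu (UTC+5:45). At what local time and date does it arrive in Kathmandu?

1:26 AM on April 6

Departure is given in UTC: 9:30 AM on Apr 5.
Add 10 hours 11 minutes → 7:41 PM UTC.
Kathmandu is UTC+5:45: 7:41 PM + 5:45 = 1:26 AM on Apr 6.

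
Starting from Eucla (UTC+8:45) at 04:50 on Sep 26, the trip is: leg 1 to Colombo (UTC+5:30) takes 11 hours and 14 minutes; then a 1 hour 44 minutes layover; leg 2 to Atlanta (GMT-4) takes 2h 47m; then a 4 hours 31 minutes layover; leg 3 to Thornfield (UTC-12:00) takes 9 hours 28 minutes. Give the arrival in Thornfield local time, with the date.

Convert departure to UTC: 04:50 − 8:45 = 20:05 UTC on Sep 25.
Add 11 hours and 14 minutes leg 1 → 07:19 UTC (Sep 26).
Add 1 hour and 44 minutes layover in Colombo → 09:03 UTC.
Add 2 hours 47 minutes leg 2 → 11:50 UTC.
Add 4 hours 31 minutes layover in Atlanta → 16:21 UTC.
Add 9 hours and 28 minutes leg 3 → 01:49 UTC (Sep 27).
Thornfield is UTC−12:00, so local arrival = 01:49 − 12:00 = 13:49 on Sep 26.

13:49 on September 26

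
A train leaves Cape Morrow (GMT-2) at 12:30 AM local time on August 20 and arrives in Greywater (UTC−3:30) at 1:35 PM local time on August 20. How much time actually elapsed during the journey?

14 hours 35 minutes

Departure in UTC: 12:30 AM + 2:00 = 2:30 AM on Aug 20.
Arrival in UTC: 1:35 PM + 3:30 = 5:05 PM on Aug 20.
Elapsed = 5:05 PM − 2:30 AM = 14 hours 35 minutes.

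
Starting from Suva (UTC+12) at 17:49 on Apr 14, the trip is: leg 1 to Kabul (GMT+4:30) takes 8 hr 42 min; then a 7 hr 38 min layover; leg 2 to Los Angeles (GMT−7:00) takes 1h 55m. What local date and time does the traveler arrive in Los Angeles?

17:04 on Apr 14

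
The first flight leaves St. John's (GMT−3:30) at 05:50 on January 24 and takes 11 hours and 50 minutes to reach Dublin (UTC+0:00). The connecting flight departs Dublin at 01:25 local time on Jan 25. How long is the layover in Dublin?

Convert departure to UTC: 05:50 + 3:30 = 09:20 UTC on Jan 24.
Add 11 hours 50 minutes flight time → 21:10 UTC.
Dublin is UTC+0, so local arrival is the same: 21:10 on Jan 24.
Layover = 01:25 − 21:10 (+1 day) = 4 hours 15 minutes.

4 hours 15 minutes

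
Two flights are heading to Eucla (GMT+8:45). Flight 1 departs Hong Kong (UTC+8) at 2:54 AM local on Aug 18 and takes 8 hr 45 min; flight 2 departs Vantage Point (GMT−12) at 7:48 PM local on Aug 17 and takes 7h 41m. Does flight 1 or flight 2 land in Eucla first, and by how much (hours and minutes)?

Flight 1 in UTC: 2:54 AM − 8:00 = 6:54 PM on Aug 17.
+8 hours and 45 minutes → arrive 3:39 AM UTC on Aug 18.
Flight 2 in UTC: 7:48 PM + 12:00 = 7:48 AM on Aug 18.
+7 hours 41 minutes → arrive 3:29 PM UTC on Aug 18.
Flight 1 lands earlier by 11 hours 50 minutes.

the first, by 11 hours 50 minutes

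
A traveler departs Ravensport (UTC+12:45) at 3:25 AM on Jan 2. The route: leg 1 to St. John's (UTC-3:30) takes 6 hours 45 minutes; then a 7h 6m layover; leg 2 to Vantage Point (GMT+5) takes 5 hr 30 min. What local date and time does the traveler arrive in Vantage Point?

Convert departure to UTC: 3:25 AM − 12:45 = 2:40 PM UTC on Jan 1.
Add 6 hours and 45 minutes leg 1 → 9:25 PM UTC.
Add 7 hours 6 minutes layover in St. John's → 4:31 AM UTC (Jan 2).
Add 5 hours and 30 minutes leg 2 → 10:01 AM UTC.
Vantage Point is UTC+5:00, so local arrival = 10:01 AM + 5:00 = 3:01 PM on Jan 2.

3:01 PM on January 2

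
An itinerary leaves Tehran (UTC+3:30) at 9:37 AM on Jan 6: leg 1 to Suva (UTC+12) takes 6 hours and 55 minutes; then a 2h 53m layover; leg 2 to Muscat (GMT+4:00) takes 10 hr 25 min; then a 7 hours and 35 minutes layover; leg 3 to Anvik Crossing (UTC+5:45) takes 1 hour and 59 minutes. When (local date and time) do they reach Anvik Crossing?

5:39 PM on January 7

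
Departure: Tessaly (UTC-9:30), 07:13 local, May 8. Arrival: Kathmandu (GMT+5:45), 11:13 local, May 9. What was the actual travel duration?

Departure in UTC: 07:13 + 9:30 = 16:43 on May 8.
Arrival in UTC: 11:13 − 5:45 = 05:28 on May 9.
Elapsed = 05:28 − 16:43 (+1 day) = 12 hours 45 minutes.

12 hours 45 minutes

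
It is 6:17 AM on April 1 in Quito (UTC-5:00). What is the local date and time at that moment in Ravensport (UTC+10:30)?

In UTC: 6:17 AM + 5:00 = 11:17 AM on Apr 1.
Ravensport is UTC+10:30: 11:17 AM + 10:30 = 9:47 PM on Apr 1.

9:47 PM on April 1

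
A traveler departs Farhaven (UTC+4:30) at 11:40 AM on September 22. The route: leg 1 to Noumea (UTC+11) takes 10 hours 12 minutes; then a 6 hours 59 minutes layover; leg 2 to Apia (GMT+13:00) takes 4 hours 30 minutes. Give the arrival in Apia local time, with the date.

Convert departure to UTC: 11:40 AM − 4:30 = 7:10 AM UTC on Sep 22.
Add 10 hours 12 minutes leg 1 → 5:22 PM UTC.
Add 6 hours 59 minutes layover in Noumea → 12:21 AM UTC (Sep 23).
Add 4 hours and 30 minutes leg 2 → 4:51 AM UTC.
Apia is UTC+13:00, so local arrival = 4:51 AM + 13:00 = 5:51 PM on Sep 23.

5:51 PM on Sep 23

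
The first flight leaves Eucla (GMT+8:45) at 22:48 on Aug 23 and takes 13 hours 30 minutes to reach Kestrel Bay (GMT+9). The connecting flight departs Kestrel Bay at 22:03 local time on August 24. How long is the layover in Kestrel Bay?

Convert departure to UTC: 22:48 − 8:45 = 14:03 UTC on Aug 23.
Add 13 hours and 30 minutes flight time → 03:33 UTC (Aug 24).
Kestrel Bay is UTC+9:00, so local arrival = 03:33 + 9:00 = 12:33 on Aug 24.
Layover = 22:03 − 12:33 = 9 hours 30 minutes.

9 hours 30 minutes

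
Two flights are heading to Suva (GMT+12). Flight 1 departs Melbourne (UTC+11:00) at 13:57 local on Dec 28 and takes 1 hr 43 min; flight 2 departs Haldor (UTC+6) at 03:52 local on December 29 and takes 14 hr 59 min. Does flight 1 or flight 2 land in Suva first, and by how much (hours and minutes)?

the first, by 32 hours 11 minutes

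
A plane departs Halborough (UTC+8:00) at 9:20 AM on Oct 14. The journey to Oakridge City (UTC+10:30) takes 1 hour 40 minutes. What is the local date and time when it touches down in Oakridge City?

Convert departure to UTC: 9:20 AM − 8:00 = 1:20 AM UTC on Oct 14.
Add 1 hour 40 minutes travel time → 3:00 AM UTC.
Oakridge City is UTC+10:30, so local arrival = 3:00 AM + 10:30 = 1:30 PM on Oct 14.

1:30 PM on October 14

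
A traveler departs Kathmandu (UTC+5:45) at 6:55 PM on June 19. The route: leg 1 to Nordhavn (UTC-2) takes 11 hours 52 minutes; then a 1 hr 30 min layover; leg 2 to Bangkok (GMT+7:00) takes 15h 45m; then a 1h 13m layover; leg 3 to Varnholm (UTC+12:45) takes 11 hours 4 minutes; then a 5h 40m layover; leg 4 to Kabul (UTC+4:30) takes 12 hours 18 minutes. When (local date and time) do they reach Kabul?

Convert departure to UTC: 6:55 PM − 5:45 = 1:10 PM UTC on Jun 19.
Add 11 hours and 52 minutes leg 1 → 1:02 AM UTC (Jun 20).
Add 1 hour 30 minutes layover in Nordhavn → 2:32 AM UTC.
Add 15 hours 45 minutes leg 2 → 6:17 PM UTC.
Add 1 hour and 13 minutes layover in Bangkok → 7:30 PM UTC.
Add 11 hours and 4 minutes leg 3 → 6:34 AM UTC (Jun 21).
Add 5 hours 40 minutes layover in Varnholm → 12:14 PM UTC.
Add 12 hours and 18 minutes leg 4 → 12:32 AM UTC (Jun 22).
Kabul is UTC+4:30, so local arrival = 12:32 AM + 4:30 = 5:02 AM on Jun 22.

5:02 AM on Jun 22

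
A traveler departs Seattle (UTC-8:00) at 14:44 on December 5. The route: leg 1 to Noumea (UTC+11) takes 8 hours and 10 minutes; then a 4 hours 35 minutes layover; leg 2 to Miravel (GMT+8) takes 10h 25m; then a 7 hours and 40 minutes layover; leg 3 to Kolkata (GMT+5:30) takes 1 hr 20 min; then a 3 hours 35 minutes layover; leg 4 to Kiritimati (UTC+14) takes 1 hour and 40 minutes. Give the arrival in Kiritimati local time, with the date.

02:09 on December 8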